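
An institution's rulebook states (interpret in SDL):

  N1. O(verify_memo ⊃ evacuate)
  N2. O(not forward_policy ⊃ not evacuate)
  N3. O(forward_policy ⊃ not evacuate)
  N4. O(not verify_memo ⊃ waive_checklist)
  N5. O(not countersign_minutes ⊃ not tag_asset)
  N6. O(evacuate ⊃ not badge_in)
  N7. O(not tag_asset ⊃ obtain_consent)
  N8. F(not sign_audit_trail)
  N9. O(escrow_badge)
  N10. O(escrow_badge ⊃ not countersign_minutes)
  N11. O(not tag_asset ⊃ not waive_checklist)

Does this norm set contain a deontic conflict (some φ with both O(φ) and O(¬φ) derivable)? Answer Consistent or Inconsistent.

By case analysis on forward_policy: premise 3 gives O(forward_policy ⊃ not evacuate) and premise 2 gives O(not forward_policy ⊃ not evacuate), so O(not evacuate) either way.
Premise 1, O(verify_memo ⊃ evacuate), contraposes to O(not evacuate ⊃ not verify_memo); with O(not evacuate) we get O(not verify_memo).
From O(not verify_memo) and premise 4, O(not verify_memo ⊃ waive_checklist), we obtain O(waive_checklist).
Premise 11, O(not tag_asset ⊃ not waive_checklist), contraposes to O(waive_checklist ⊃ tag_asset); with O(waive_checklist) we get O(tag_asset).
The contrapositive of premise 5 (O(not countersign_minutes ⊃ not tag_asset)) is O(tag_asset ⊃ countersign_minutes), and O(tag_asset) is already established, so O(countersign_minutes).
Premise 10, O(escrow_badge ⊃ not countersign_minutes), contraposes to O(countersign_minutes ⊃ not escrow_badge); with O(countersign_minutes) we get O(not escrow_badge).
But premise 9 directly asserts O(escrow_badge).
We now have both O(not escrow_badge) and O(escrow_badge) — escrow_badge is simultaneously obligatory and forbidden, violating the D-axiom.

Inconsistent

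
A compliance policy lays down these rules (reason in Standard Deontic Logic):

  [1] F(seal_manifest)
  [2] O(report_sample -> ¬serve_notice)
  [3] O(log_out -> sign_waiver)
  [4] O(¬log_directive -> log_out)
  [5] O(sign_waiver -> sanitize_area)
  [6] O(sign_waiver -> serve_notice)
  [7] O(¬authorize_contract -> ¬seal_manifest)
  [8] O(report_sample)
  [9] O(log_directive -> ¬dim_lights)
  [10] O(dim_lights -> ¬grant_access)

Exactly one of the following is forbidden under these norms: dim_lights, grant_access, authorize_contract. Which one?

dim_lights

Premise 8 gives O(report_sample).
Applying K to premise 2 (O(report_sample -> ¬serve_notice)) and O(report_sample) yields O(¬serve_notice).
Premise 6 is O(sign_waiver -> serve_notice); contrapositively O(¬serve_notice -> ¬sign_waiver). Since O(¬serve_notice) holds, K gives O(¬sign_waiver).
The contrapositive of premise 3 (O(log_out -> sign_waiver)) is O(¬sign_waiver -> ¬log_out), and O(¬sign_waiver) is already established, so O(¬log_out).
The contrapositive of premise 4 (O(¬log_directive -> log_out)) is O(¬log_out -> log_directive), and O(¬log_out) is already established, so O(log_directive).
From O(log_directive) and premise 9, O(log_directive -> ¬dim_lights), we obtain O(¬dim_lights).
So O(¬dim_lights) holds, i.e. dim_lights is forbidden. None of the other listed options is forbidden under the premises.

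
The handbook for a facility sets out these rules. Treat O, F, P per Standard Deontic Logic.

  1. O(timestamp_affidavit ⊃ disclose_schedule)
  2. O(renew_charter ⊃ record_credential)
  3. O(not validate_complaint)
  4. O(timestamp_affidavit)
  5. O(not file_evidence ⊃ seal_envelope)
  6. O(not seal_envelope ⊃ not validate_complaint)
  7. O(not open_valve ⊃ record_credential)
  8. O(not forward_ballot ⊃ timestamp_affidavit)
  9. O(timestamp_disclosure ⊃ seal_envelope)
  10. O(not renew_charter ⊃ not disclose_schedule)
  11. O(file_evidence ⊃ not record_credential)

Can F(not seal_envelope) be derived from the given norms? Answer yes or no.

Premise 4 gives O(timestamp_affidavit).
Applying K to premise 1 (O(timestamp_affidavit ⊃ disclose_schedule)) and O(timestamp_affidavit) yields O(disclose_schedule).
Premise 10, O(not renew_charter ⊃ not disclose_schedule), contraposes to O(disclose_schedule ⊃ renew_charter); with O(disclose_schedule) we get O(renew_charter).
With premise 2, O(renew_charter ⊃ record_credential), the K-axiom yields O(record_credential).
Premise 11, O(file_evidence ⊃ not record_credential), contraposes to O(record_credential ⊃ not file_evidence); with O(record_credential) we get O(not file_evidence).
Applying K to premise 5 (O(not file_evidence ⊃ seal_envelope)) and O(not file_evidence) yields O(seal_envelope).
Premises 3, 6, 7, 8, 9 do not contribute to this derivation.
So O(seal_envelope) holds, i.e. F(not seal_envelope). The claim follows.

Yes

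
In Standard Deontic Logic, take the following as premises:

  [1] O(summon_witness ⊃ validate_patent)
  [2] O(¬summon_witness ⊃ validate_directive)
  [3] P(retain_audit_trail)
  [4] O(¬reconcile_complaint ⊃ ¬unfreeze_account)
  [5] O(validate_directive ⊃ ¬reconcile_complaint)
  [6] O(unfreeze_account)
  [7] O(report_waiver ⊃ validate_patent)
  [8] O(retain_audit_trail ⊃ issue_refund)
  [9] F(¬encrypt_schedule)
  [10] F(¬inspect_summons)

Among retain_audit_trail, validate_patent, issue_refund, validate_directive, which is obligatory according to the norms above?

validate_patent

Premise 6 states O(unfreeze_account) outright.
The contrapositive of premise 4 (O(¬reconcile_complaint ⊃ ¬unfreeze_account)) is O(unfreeze_account ⊃ reconcile_complaint), and O(unfreeze_account) is already established, so O(reconcile_complaint).
The contrapositive of premise 5 (O(validate_directive ⊃ ¬reconcile_complaint)) is O(reconcile_complaint ⊃ ¬validate_directive), and O(reconcile_complaint) is already established, so O(¬validate_directive).
Premise 2 is O(¬summon_witness ⊃ validate_directive); contrapositively O(¬validate_directive ⊃ summon_witness). Since O(¬validate_directive) holds, K gives O(summon_witness).
With premise 1, O(summon_witness ⊃ validate_patent), the K-axiom yields O(validate_patent).
So O(validate_patent) holds — validate_patent is obligatory. None of the other listed options is made obligatory by any chain of premises.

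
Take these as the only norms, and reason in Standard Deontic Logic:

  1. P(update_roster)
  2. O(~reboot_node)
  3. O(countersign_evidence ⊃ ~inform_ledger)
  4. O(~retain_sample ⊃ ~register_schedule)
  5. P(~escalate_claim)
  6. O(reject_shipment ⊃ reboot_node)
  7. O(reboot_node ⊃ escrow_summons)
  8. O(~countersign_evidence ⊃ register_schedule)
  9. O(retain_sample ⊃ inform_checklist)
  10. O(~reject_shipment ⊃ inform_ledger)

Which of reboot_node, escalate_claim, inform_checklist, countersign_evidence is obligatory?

inform_checklist

From premise 2 we have O(~reboot_node).
The contrapositive of premise 6 (O(reject_shipment ⊃ reboot_node)) is O(~reboot_node ⊃ ~reject_shipment), and O(~reboot_node) is already established, so O(~reject_shipment).
Applying K to premise 10 (O(~reject_shipment ⊃ inform_ledger)) and O(~reject_shipment) yields O(inform_ledger).
Premise 3 is O(countersign_evidence ⊃ ~inform_ledger); contrapositively O(inform_ledger ⊃ ~countersign_evidence). Since O(inform_ledger) holds, K gives O(~countersign_evidence).
Premise 8 is O(~countersign_evidence ⊃ register_schedule); since O(~countersign_evidence), deontic closure gives O(register_schedule).
The contrapositive of premise 4 (O(~retain_sample ⊃ ~register_schedule)) is O(register_schedule ⊃ retain_sample), and O(register_schedule) is already established, so O(retain_sample).
Applying K to premise 9 (O(retain_sample ⊃ inform_checklist)) and O(retain_sample) yields O(inform_checklist).
So O(inform_checklist) holds — inform_checklist is obligatory. None of the other listed options is made obligatory by any chain of premises.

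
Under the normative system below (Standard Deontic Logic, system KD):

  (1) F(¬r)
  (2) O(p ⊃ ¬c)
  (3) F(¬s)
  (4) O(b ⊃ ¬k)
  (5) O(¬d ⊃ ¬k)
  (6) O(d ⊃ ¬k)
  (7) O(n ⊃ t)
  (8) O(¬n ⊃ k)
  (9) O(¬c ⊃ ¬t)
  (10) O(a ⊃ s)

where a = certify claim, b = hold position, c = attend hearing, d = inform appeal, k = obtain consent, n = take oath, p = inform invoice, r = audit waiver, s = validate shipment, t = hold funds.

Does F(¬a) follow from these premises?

Premise 10 is O(a ⊃ s); even if O(s) held, inferring O(a) would be affirming the consequent — invalid.
No other premise forces O(a). An ideal world satisfying every premise can still have ¬a true, so F(¬a) is not derivable.

No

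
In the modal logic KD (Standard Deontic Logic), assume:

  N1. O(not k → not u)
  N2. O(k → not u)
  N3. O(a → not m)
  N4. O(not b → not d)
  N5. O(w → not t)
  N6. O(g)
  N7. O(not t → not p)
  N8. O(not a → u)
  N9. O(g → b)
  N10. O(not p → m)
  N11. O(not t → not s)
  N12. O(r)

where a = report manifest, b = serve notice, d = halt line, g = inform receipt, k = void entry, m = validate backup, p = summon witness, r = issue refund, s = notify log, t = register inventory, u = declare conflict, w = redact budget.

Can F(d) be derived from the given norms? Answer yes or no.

Premise 4 is O(not b → not d), but O(not b) is not derivable from the premises, so it does not yield O(not d).
No other premise forces O(not d). An ideal world satisfying every premise can still have d true, so F(d) is not derivable.

No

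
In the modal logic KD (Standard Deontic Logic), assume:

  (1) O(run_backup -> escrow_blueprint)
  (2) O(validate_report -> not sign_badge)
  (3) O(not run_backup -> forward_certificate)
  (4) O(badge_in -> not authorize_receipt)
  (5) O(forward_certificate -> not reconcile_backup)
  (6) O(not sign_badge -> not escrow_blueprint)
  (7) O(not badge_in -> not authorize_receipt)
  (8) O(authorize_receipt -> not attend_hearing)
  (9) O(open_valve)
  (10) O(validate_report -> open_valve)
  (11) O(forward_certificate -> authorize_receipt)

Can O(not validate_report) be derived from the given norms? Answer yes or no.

Premises 4 and 7 are O(badge_in -> not authorize_receipt) and O(not badge_in -> not authorize_receipt); every ideal world satisfies badge_in or not badge_in, so in either case not authorize_receipt holds — hence O(not authorize_receipt).
Premise 11, O(forward_certificate -> authorize_receipt), contraposes to O(not authorize_receipt -> not forward_certificate); with O(not authorize_receipt) we get O(not forward_certificate).
Premise 3 is O(not run_backup -> forward_certificate); contrapositively O(not forward_certificate -> run_backup). Since O(not forward_certificate) holds, K gives O(run_backup).
From O(run_backup) and premise 1, O(run_backup -> escrow_blueprint), we obtain O(escrow_blueprint).
Premise 6 is O(not sign_badge -> not escrow_blueprint); contrapositively O(escrow_blueprint -> sign_badge). Since O(escrow_blueprint) holds, K gives O(sign_badge).
Premise 2 is O(validate_report -> not sign_badge); contrapositively O(sign_badge -> not validate_report). Since O(sign_badge) holds, K gives O(not validate_report).
Premises 5, 8, 9, 10 do not contribute to this derivation.
So O(not validate_report) follows.

Yes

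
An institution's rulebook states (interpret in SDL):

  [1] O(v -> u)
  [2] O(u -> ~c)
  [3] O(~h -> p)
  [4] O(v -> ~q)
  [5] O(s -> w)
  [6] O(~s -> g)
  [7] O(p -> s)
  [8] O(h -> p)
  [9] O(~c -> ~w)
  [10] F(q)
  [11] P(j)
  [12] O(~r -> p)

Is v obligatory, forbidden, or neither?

Premises 8 and 3 cover both cases: O(h -> p) and O(~h -> p). Since h ∨ ~h is a tautology, O(p) follows.
With premise 7, O(p -> s), the K-axiom yields O(s).
With premise 5, O(s -> w), the K-axiom yields O(w).
The contrapositive of premise 9 (O(~c -> ~w)) is O(w -> c), and O(w) is already established, so O(c).
The contrapositive of premise 2 (O(u -> ~c)) is O(c -> ~u), and O(c) is already established, so O(~u).
Premise 1 is O(v -> u); contrapositively O(~u -> ~v). Since O(~u) holds, K gives O(~v).
Premises 4, 6, 10, 11, 12 do not contribute to this derivation.
Thus O(~v), which is F(v): v is forbidden.

Forbidden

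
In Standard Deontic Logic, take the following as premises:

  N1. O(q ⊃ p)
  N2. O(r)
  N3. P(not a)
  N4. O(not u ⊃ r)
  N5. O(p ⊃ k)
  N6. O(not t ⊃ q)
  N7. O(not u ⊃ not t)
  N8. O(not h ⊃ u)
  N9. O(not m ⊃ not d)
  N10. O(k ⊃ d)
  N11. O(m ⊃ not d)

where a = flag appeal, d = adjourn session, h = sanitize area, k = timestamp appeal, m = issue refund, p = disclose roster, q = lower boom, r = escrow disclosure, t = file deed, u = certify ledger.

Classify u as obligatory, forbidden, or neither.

By case analysis on not m: premise 9 gives O(not m ⊃ not d) and premise 11 gives O(m ⊃ not d), so O(not d) either way.
Premise 10 is O(k ⊃ d); contrapositively O(not d ⊃ not k). Since O(not d) holds, K gives O(not k).
Premise 5 is O(p ⊃ k); contrapositively O(not k ⊃ not p). Since O(not k) holds, K gives O(not p).
The contrapositive of premise 1 (O(q ⊃ p)) is O(not p ⊃ not q), and O(not p) is already established, so O(not q).
The contrapositive of premise 6 (O(not t ⊃ q)) is O(not q ⊃ t), and O(not q) is already established, so O(t).
The contrapositive of premise 7 (O(not u ⊃ not t)) is O(t ⊃ u), and O(t) is already established, so O(u).
Premises 2, 3, 4, 8 do not contribute to this derivation.
Hence u is obligatory.

Obligatory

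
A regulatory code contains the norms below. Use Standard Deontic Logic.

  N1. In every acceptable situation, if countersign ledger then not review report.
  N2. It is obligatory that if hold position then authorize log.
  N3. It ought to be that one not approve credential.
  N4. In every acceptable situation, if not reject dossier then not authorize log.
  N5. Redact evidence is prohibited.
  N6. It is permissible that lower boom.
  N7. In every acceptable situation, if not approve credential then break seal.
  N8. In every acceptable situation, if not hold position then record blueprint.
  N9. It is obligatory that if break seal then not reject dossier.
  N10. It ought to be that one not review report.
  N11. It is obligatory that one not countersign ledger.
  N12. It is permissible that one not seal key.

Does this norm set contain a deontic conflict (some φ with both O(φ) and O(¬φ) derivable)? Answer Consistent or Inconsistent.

Consistent

Premise 1 is O(countersign_ledger → ¬review_report); even if O(¬review_report) held, inferring O(countersign_ledger) would be affirming the consequent — invalid.
So O(countersign_ledger) is not derivable, and the apparent clash with O(¬countersign_ledger) does not arise.
A world satisfying every obligation exists (e.g. approve_credential=false, authorize_log=false, break_seal=true, countersign_ledger=false, hold_position=false, lower_boom=false, record_blueprint=true, redact_evidence=false, reject_dossier=false, review_report=false, seal_key=false); no atom is both obligatory and forbidden, so the set is consistent.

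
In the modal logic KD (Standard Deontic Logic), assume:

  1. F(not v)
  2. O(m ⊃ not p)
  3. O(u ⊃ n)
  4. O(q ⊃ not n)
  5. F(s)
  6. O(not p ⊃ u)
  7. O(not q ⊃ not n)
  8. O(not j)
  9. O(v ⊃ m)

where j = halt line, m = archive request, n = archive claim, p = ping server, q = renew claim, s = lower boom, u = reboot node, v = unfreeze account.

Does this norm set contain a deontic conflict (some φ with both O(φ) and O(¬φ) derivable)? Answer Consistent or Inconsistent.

Premises 7 and 4 cover both cases: O(not q ⊃ not n) and O(q ⊃ not n). Since not q ∨ q is a tautology, O(not n) follows.
The contrapositive of premise 3 (O(u ⊃ n)) is O(not n ⊃ not u), and O(not n) is already established, so O(not u).
Premise 6 is O(not p ⊃ u); contrapositively O(not u ⊃ p). Since O(not u) holds, K gives O(p).
The contrapositive of premise 2 (O(m ⊃ not p)) is O(p ⊃ not m), and O(p) is already established, so O(not m).
Premise 9, O(v ⊃ m), contraposes to O(not m ⊃ not v); with O(not m) we get O(not v).
But premise 1, F(not v), means O(v).
We now have both O(not v) and O(v) — v is simultaneously obligatory and forbidden, violating the D-axiom.

Inconsistent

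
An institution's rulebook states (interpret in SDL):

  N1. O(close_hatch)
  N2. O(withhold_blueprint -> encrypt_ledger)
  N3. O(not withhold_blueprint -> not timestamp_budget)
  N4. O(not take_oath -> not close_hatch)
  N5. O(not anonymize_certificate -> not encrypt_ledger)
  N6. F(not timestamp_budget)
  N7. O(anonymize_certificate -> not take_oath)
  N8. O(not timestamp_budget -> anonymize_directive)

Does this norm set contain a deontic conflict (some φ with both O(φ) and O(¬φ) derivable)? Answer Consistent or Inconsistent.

Inconsistent

Premise 6 is F(not timestamp_budget), i.e. O(timestamp_budget).
The contrapositive of premise 3 (O(not withhold_blueprint -> not timestamp_budget)) is O(timestamp_budget -> withhold_blueprint), and O(timestamp_budget) is already established, so O(withhold_blueprint).
Premise 2 is O(withhold_blueprint -> encrypt_ledger); since O(withhold_blueprint), deontic closure gives O(encrypt_ledger).
The contrapositive of premise 5 (O(not anonymize_certificate -> not encrypt_ledger)) is O(encrypt_ledger -> anonymize_certificate), and O(encrypt_ledger) is already established, so O(anonymize_certificate).
From O(anonymize_certificate) and premise 7, O(anonymize_certificate -> not take_oath), we obtain O(not take_oath).
From O(not take_oath) and premise 4, O(not take_oath -> not close_hatch), we obtain O(not close_hatch).
Yet premise 1 states O(close_hatch).
We now have both O(not close_hatch) and O(close_hatch) — close_hatch is simultaneously obligatory and forbidden, violating the D-axiom.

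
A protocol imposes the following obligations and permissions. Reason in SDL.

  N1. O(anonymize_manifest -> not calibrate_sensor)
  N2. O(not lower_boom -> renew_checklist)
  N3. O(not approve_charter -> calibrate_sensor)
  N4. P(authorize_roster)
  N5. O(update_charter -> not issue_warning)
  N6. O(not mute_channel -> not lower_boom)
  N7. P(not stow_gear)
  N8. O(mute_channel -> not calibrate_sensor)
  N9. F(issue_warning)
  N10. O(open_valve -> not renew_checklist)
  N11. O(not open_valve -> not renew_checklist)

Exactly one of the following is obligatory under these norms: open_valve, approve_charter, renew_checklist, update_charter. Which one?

Premises 10 and 11 are O(open_valve -> not renew_checklist) and O(not open_valve -> not renew_checklist); every ideal world satisfies open_valve or not open_valve, so in either case not renew_checklist holds — hence O(not renew_checklist).
The contrapositive of premise 2 (O(not lower_boom -> renew_checklist)) is O(not renew_checklist -> lower_boom), and O(not renew_checklist) is already established, so O(lower_boom).
The contrapositive of premise 6 (O(not mute_channel -> not lower_boom)) is O(lower_boom -> mute_channel), and O(lower_boom) is already established, so O(mute_channel).
From O(mute_channel) and premise 8, O(mute_channel -> not calibrate_sensor), we obtain O(not calibrate_sensor).
Premise 3, O(not approve_charter -> calibrate_sensor), contraposes to O(not calibrate_sensor -> approve_charter); with O(not calibrate_sensor) we get O(approve_charter).
So O(approve_charter) holds — approve_charter is obligatory. None of the other listed options is made obligatory by any chain of premises.

approve_charter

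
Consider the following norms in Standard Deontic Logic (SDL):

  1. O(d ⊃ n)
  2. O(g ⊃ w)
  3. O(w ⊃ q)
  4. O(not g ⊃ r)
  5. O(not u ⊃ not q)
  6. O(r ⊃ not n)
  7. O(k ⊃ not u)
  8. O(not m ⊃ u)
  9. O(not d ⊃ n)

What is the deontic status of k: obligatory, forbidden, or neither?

By case analysis on d: premise 1 gives O(d ⊃ n) and premise 9 gives O(not d ⊃ n), so O(n) either way.
The contrapositive of premise 6 (O(r ⊃ not n)) is O(n ⊃ not r), and O(n) is already established, so O(not r).
The contrapositive of premise 4 (O(not g ⊃ r)) is O(not r ⊃ g), and O(not r) is already established, so O(g).
Applying K to premise 2 (O(g ⊃ w)) and O(g) yields O(w).
Applying K to premise 3 (O(w ⊃ q)) and O(w) yields O(q).
The contrapositive of premise 5 (O(not u ⊃ not q)) is O(q ⊃ u), and O(q) is already established, so O(u).
Premise 7, O(k ⊃ not u), contraposes to O(u ⊃ not k); with O(u) we get O(not k).
Premise 8 does not contribute to this derivation.
Thus O(not k), which is F(k): k is forbidden.

Forbidden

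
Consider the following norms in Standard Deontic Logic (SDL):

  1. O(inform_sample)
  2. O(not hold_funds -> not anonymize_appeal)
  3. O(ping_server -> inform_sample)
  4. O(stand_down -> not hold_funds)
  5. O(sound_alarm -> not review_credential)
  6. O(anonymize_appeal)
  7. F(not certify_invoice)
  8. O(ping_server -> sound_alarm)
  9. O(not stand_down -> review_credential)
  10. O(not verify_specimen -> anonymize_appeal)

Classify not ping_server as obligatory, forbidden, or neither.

Premise 6 gives O(anonymize_appeal).
Premise 2, O(not hold_funds -> not anonymize_appeal), contraposes to O(anonymize_appeal -> hold_funds); with O(anonymize_appeal) we get O(hold_funds).
The contrapositive of premise 4 (O(stand_down -> not hold_funds)) is O(hold_funds -> not stand_down), and O(hold_funds) is already established, so O(not stand_down).
From O(not stand_down) and premise 9, O(not stand_down -> review_credential), we obtain O(review_credential).
Premise 5 is O(sound_alarm -> not review_credential); contrapositively O(review_credential -> not sound_alarm). Since O(review_credential) holds, K gives O(not sound_alarm).
The contrapositive of premise 8 (O(ping_server -> sound_alarm)) is O(not sound_alarm -> not ping_server), and O(not sound_alarm) is already established, so O(not ping_server).
Premises 1, 3, 7, 10 do not contribute to this derivation.
Hence not ping_server is obligatory.

Obligatory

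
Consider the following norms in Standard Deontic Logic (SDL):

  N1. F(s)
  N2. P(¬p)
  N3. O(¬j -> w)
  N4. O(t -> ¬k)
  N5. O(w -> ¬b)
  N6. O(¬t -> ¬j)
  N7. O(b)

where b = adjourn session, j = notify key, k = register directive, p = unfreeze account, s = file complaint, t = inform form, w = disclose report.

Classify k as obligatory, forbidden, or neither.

From premise 7 we have O(b).
Premise 5 is O(w -> ¬b); contrapositively O(b -> ¬w). Since O(b) holds, K gives O(¬w).
The contrapositive of premise 3 (O(¬j -> w)) is O(¬w -> j), and O(¬w) is already established, so O(j).
The contrapositive of premise 6 (O(¬t -> ¬j)) is O(j -> t), and O(j) is already established, so O(t).
With premise 4, O(t -> ¬k), the K-axiom yields O(¬k).
Premises 1, 2 do not contribute to this derivation.
Thus O(¬k), which is F(k): k is forbidden.

Forbidden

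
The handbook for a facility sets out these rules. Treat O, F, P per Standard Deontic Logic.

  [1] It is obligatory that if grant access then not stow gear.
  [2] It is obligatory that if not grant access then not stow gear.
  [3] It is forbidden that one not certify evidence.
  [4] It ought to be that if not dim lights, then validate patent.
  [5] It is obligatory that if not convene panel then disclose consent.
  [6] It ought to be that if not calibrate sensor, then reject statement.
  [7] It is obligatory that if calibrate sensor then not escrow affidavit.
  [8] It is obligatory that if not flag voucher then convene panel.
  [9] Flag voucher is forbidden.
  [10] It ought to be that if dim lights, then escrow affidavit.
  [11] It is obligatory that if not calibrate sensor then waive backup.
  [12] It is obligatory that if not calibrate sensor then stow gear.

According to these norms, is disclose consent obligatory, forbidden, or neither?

Neither

Premise 5 is O(¬convene_panel → disclose_consent), but O(¬convene_panel) is not derivable from the premises, so it does not yield O(disclose_consent).
No premise or chain of K-axiom applications forces O(disclose_consent), and none forces O(¬disclose_consent). So disclose_consent is neither obligatory nor forbidden under these norms.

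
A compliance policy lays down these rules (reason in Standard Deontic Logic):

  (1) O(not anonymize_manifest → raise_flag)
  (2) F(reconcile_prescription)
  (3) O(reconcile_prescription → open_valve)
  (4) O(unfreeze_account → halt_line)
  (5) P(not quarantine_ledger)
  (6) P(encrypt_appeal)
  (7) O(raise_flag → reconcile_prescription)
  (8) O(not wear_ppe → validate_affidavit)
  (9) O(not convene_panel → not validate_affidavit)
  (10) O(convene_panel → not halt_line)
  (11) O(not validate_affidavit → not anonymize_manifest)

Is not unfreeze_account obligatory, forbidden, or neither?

Obligatory

Premise 2 is F(reconcile_prescription), i.e. O(not reconcile_prescription).
Premise 7 is O(raise_flag → reconcile_prescription); contrapositively O(not reconcile_prescription → not raise_flag). Since O(not reconcile_prescription) holds, K gives O(not raise_flag).
Premise 1 is O(not anonymize_manifest → raise_flag); contrapositively O(not raise_flag → anonymize_manifest). Since O(not raise_flag) holds, K gives O(anonymize_manifest).
Premise 11 is O(not validate_affidavit → not anonymize_manifest); contrapositively O(anonymize_manifest → validate_affidavit). Since O(anonymize_manifest) holds, K gives O(validate_affidavit).
The contrapositive of premise 9 (O(not convene_panel → not validate_affidavit)) is O(validate_affidavit → convene_panel), and O(validate_affidavit) is already established, so O(convene_panel).
Premise 10 is O(convene_panel → not halt_line); since O(convene_panel), deontic closure gives O(not halt_line).
Premise 4 is O(unfreeze_account → halt_line); contrapositively O(not halt_line → not unfreeze_account). Since O(not halt_line) holds, K gives O(not unfreeze_account).
Premises 3, 5, 6, 8 do not contribute to this derivation.
Hence not unfreeze_account is obligatory.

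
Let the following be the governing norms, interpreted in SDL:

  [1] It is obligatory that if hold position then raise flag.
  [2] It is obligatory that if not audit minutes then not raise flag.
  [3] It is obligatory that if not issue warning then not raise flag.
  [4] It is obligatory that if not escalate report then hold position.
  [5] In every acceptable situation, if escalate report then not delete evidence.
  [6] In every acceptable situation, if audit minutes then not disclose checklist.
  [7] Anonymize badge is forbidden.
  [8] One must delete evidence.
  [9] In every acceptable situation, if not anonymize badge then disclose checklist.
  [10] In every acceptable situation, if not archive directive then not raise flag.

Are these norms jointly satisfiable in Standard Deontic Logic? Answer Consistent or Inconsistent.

Premise 7, F(anonymize_badge), is equivalent to O(¬anonymize_badge).
Premise 9 is O(¬anonymize_badge → disclose_checklist); since O(¬anonymize_badge), deontic closure gives O(disclose_checklist).
Premise 6, O(audit_minutes → ¬disclose_checklist), contraposes to O(disclose_checklist → ¬audit_minutes); with O(disclose_checklist) we get O(¬audit_minutes).
Applying K to premise 2 (O(¬audit_minutes → ¬raise_flag)) and O(¬audit_minutes) yields O(¬raise_flag).
Premise 1 is O(hold_position → raise_flag); contrapositively O(¬raise_flag → ¬hold_position). Since O(¬raise_flag) holds, K gives O(¬hold_position).
The contrapositive of premise 4 (O(¬escalate_report → hold_position)) is O(¬hold_position → escalate_report), and O(¬hold_position) is already established, so O(escalate_report).
Premise 5 is O(escalate_report → ¬delete_evidence); since O(escalate_report), deontic closure gives O(¬delete_evidence).
Yet premise 8 states O(delete_evidence).
We now have both O(¬delete_evidence) and O(delete_evidence) — delete_evidence is simultaneously obligatory and forbidden, violating the D-axiom.

Inconsistent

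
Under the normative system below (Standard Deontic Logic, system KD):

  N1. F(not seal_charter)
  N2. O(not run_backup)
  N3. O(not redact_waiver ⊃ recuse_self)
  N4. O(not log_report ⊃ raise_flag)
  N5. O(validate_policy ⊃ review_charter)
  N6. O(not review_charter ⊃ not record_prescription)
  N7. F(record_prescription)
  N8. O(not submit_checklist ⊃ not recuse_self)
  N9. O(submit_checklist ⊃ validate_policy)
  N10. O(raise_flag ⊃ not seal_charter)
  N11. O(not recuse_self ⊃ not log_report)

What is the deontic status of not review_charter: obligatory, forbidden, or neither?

Forbidden

Premise 1 is F(not seal_charter), i.e. O(seal_charter).
Premise 10 is O(raise_flag ⊃ not seal_charter); contrapositively O(seal_charter ⊃ not raise_flag). Since O(seal_charter) holds, K gives O(not raise_flag).
Premise 4, O(not log_report ⊃ raise_flag), contraposes to O(not raise_flag ⊃ log_report); with O(not raise_flag) we get O(log_report).
Premise 11, O(not recuse_self ⊃ not log_report), contraposes to O(log_report ⊃ recuse_self); with O(log_report) we get O(recuse_self).
The contrapositive of premise 8 (O(not submit_checklist ⊃ not recuse_self)) is O(recuse_self ⊃ submit_checklist), and O(recuse_self) is already established, so O(submit_checklist).
From O(submit_checklist) and premise 9, O(submit_checklist ⊃ validate_policy), we obtain O(validate_policy).
From O(validate_policy) and premise 5, O(validate_policy ⊃ review_charter), we obtain O(review_charter).
Premises 2, 3, 6, 7 do not contribute to this derivation.
Thus O(review_charter), which is F(not review_charter): not review_charter is forbidden.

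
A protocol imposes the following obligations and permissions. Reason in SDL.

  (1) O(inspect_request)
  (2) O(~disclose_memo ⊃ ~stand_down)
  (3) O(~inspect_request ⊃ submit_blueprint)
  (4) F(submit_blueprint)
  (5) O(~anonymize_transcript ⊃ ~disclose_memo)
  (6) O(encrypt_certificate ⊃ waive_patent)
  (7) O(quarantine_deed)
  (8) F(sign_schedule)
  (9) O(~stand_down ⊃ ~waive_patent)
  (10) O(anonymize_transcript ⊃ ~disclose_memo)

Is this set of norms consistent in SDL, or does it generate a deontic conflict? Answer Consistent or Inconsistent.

Premise 3 is O(~inspect_request ⊃ submit_blueprint), but O(~inspect_request) is not derivable from the premises, so it does not yield O(submit_blueprint).
So O(submit_blueprint) is not derivable, and the apparent clash with O(~submit_blueprint) does not arise.
A world satisfying every obligation exists (e.g. anonymize_transcript=false, disclose_memo=false, encrypt_certificate=false, inspect_request=true, quarantine_deed=true, sign_schedule=false, stand_down=false, submit_blueprint=false, waive_patent=false); no atom is both obligatory and forbidden, so the set is consistent.

Consistent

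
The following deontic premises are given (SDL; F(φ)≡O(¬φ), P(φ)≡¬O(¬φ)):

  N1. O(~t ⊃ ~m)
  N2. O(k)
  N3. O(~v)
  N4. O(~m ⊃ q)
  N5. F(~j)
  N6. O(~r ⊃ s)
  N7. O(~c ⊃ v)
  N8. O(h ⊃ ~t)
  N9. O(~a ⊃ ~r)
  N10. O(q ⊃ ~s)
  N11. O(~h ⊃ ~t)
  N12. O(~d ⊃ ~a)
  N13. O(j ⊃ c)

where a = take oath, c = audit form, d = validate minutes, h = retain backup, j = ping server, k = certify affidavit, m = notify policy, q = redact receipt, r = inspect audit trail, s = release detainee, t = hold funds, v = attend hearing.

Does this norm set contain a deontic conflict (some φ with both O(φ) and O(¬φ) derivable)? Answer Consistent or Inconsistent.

Consistent

Premise 7 is O(~c ⊃ v), but O(~c) is not derivable from the premises, so it does not yield O(v).
So O(v) is not derivable, and the apparent clash with O(~v) does not arise.
A world satisfying every obligation exists (e.g. a=true, c=true, d=true, h=false, j=true, k=true, m=false, q=true, r=true, s=false, t=false, v=false); no atom is both obligatory and forbidden, so the set is consistent.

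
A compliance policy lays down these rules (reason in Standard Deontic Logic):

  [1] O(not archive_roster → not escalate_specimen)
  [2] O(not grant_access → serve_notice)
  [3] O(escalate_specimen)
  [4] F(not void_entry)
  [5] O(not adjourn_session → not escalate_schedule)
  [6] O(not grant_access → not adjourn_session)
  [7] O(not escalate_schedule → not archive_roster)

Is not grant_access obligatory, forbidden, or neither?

Forbidden

Premise 3 gives O(escalate_specimen).
Premise 1, O(not archive_roster → not escalate_specimen), contraposes to O(escalate_specimen → archive_roster); with O(escalate_specimen) we get O(archive_roster).
The contrapositive of premise 7 (O(not escalate_schedule → not archive_roster)) is O(archive_roster → escalate_schedule), and O(archive_roster) is already established, so O(escalate_schedule).
Premise 5, O(not adjourn_session → not escalate_schedule), contraposes to O(escalate_schedule → adjourn_session); with O(escalate_schedule) we get O(adjourn_session).
Premise 6, O(not grant_access → not adjourn_session), contraposes to O(adjourn_session → grant_access); with O(adjourn_session) we get O(grant_access).
Premises 2, 4 do not contribute to this derivation.
Thus O(grant_access), which is F(not grant_access): not grant_access is forbidden.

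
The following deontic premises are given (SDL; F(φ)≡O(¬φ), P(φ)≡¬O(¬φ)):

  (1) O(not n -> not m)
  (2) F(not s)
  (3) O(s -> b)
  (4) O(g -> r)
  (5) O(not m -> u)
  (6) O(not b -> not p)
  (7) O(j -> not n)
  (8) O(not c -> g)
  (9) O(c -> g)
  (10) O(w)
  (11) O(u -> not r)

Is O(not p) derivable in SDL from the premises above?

No

Premise 6 is O(not b -> not p), but O(not b) is not derivable from the premises, so it does not yield O(not p).
No other premise forces O(not p). An ideal world satisfying every premise can still have not p false, so O(not p) is not derivable.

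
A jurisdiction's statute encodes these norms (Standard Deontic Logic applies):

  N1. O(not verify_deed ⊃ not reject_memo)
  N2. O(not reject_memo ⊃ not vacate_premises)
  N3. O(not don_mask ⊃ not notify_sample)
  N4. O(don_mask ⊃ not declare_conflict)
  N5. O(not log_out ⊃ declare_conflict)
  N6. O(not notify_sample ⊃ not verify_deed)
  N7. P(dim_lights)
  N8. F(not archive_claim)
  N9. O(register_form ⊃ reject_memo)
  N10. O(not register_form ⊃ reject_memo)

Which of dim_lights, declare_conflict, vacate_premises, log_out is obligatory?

log_out

Premises 10 and 9 are O(not register_form ⊃ reject_memo) and O(register_form ⊃ reject_memo); every ideal world satisfies not register_form or register_form, so in either case reject_memo holds — hence O(reject_memo).
Premise 1, O(not verify_deed ⊃ not reject_memo), contraposes to O(reject_memo ⊃ verify_deed); with O(reject_memo) we get O(verify_deed).
The contrapositive of premise 6 (O(not notify_sample ⊃ not verify_deed)) is O(verify_deed ⊃ notify_sample), and O(verify_deed) is already established, so O(notify_sample).
Premise 3, O(not don_mask ⊃ not notify_sample), contraposes to O(notify_sample ⊃ don_mask); with O(notify_sample) we get O(don_mask).
Applying K to premise 4 (O(don_mask ⊃ not declare_conflict)) and O(don_mask) yields O(not declare_conflict).
Premise 5, O(not log_out ⊃ declare_conflict), contraposes to O(not declare_conflict ⊃ log_out); with O(not declare_conflict) we get O(log_out).
So O(log_out) holds — log_out is obligatory. None of the other listed options is made obligatory by any chain of premises.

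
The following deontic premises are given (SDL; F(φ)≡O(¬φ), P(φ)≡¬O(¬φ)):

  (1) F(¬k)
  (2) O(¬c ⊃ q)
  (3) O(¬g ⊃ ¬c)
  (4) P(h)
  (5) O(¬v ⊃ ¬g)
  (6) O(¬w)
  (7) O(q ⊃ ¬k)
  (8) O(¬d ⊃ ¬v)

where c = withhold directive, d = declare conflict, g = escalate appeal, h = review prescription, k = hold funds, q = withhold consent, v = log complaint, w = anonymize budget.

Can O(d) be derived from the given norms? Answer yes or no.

Premise 1 is F(¬k), i.e. O(k).
Premise 7 is O(q ⊃ ¬k); contrapositively O(k ⊃ ¬q). Since O(k) holds, K gives O(¬q).
The contrapositive of premise 2 (O(¬c ⊃ q)) is O(¬q ⊃ c), and O(¬q) is already established, so O(c).
Premise 3 is O(¬g ⊃ ¬c); contrapositively O(c ⊃ g). Since O(c) holds, K gives O(g).
The contrapositive of premise 5 (O(¬v ⊃ ¬g)) is O(g ⊃ v), and O(g) is already established, so O(v).
Premise 8, O(¬d ⊃ ¬v), contraposes to O(v ⊃ d); with O(v) we get O(d).
Premises 4, 6 do not contribute to this derivation.
So O(d) follows.

Yes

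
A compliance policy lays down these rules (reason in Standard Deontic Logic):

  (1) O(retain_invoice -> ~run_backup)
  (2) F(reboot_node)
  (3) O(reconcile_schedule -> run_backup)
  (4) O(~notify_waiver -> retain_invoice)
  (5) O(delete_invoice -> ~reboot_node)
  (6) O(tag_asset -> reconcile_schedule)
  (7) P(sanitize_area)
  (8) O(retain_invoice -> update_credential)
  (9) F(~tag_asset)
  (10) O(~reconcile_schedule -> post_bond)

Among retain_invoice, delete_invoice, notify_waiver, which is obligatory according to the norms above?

Premise 9 is F(~tag_asset), i.e. O(tag_asset).
Premise 6 is O(tag_asset -> reconcile_schedule); since O(tag_asset), deontic closure gives O(reconcile_schedule).
With premise 3, O(reconcile_schedule -> run_backup), the K-axiom yields O(run_backup).
The contrapositive of premise 1 (O(retain_invoice -> ~run_backup)) is O(run_backup -> ~retain_invoice), and O(run_backup) is already established, so O(~retain_invoice).
Premise 4 is O(~notify_waiver -> retain_invoice); contrapositively O(~retain_invoice -> notify_waiver). Since O(~retain_invoice) holds, K gives O(notify_waiver).
So O(notify_waiver) holds — notify_waiver is obligatory. None of the other listed options is made obligatory by any chain of premises.

notify_waiver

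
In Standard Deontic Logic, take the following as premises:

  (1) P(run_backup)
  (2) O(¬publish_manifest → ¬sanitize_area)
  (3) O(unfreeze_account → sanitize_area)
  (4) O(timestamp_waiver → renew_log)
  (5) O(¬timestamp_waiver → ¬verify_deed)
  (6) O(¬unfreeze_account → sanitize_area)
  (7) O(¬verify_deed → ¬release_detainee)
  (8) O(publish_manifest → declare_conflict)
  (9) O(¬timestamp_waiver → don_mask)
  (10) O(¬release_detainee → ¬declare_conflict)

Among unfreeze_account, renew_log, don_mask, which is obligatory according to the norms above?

By case analysis on ¬unfreeze_account: premise 6 gives O(¬unfreeze_account → sanitize_area) and premise 3 gives O(unfreeze_account → sanitize_area), so O(sanitize_area) either way.
Premise 2, O(¬publish_manifest → ¬sanitize_area), contraposes to O(sanitize_area → publish_manifest); with O(sanitize_area) we get O(publish_manifest).
Premise 8 is O(publish_manifest → declare_conflict); since O(publish_manifest), deontic closure gives O(declare_conflict).
Premise 10 is O(¬release_detainee → ¬declare_conflict); contrapositively O(declare_conflict → release_detainee). Since O(declare_conflict) holds, K gives O(release_detainee).
The contrapositive of premise 7 (O(¬verify_deed → ¬release_detainee)) is O(release_detainee → verify_deed), and O(release_detainee) is already established, so O(verify_deed).
Premise 5, O(¬timestamp_waiver → ¬verify_deed), contraposes to O(verify_deed → timestamp_waiver); with O(verify_deed) we get O(timestamp_waiver).
With premise 4, O(timestamp_waiver → renew_log), the K-axiom yields O(renew_log).
So O(renew_log) holds — renew_log is obligatory. None of the other listed options is made obligatory by any chain of premises.

renew_log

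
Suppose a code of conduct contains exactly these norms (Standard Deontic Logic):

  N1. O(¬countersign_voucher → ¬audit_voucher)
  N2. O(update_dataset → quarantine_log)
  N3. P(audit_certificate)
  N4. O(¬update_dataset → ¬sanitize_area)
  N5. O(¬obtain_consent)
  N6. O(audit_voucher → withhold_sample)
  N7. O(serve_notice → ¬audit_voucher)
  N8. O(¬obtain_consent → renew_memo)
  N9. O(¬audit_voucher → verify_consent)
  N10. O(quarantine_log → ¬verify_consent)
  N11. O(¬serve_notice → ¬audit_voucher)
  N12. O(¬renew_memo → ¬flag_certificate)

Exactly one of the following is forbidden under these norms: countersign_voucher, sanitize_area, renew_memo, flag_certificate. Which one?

sanitize_area

By case analysis on serve_notice: premise 7 gives O(serve_notice → ¬audit_voucher) and premise 11 gives O(¬serve_notice → ¬audit_voucher), so O(¬audit_voucher) either way.
Premise 9 is O(¬audit_voucher → verify_consent); since O(¬audit_voucher), deontic closure gives O(verify_consent).
Premise 10, O(quarantine_log → ¬verify_consent), contraposes to O(verify_consent → ¬quarantine_log); with O(verify_consent) we get O(¬quarantine_log).
Premise 2, O(update_dataset → quarantine_log), contraposes to O(¬quarantine_log → ¬update_dataset); with O(¬quarantine_log) we get O(¬update_dataset).
From O(¬update_dataset) and premise 4, O(¬update_dataset → ¬sanitize_area), we obtain O(¬sanitize_area).
So O(¬sanitize_area) holds, i.e. sanitize_area is forbidden. None of the other listed options is forbidden under the premises.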